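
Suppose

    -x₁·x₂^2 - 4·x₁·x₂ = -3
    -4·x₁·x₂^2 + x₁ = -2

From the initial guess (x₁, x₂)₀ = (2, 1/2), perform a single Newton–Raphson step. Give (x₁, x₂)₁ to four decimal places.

(0.2222, 0.7500)

At (2, 1/2): F = (-1.5000, 2.0000).
Jacobian J = [[-x₂^2 - 4·x₂, -2·x₁·x₂ - 4·x₁], [-4·x₂^2 + 1, -8·x₁·x₂]].
At the point, J = [[-2.2500, -10.0000], [0.0000, -8.0000]] (det J = 18.0000).
Solving J·Δ = −F gives Δ = (-1.7778, 0.2500).
Then the next iterate is (x₁, x₂)₁ = (0.2222, 0.7500).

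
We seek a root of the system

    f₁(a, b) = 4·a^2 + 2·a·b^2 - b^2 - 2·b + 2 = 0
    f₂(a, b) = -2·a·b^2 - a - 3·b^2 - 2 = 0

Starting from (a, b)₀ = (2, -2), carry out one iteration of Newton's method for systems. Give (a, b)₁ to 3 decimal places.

(1.077, -1.154)

At (2, -2): F = (34.000, -32.000).
Jacobian J = [[8·a + 2·b^2, 4·a·b - 2·b - 2], [-2·b^2 - 1, -4·a·b - 6·b]].
At the point, J = [[24.000, -14.000], [-9.000, 28.000]] (det J = 546.000).
Solving J·Δ = −F gives Δ = (-0.923, 0.846).
Then the next iterate is (a, b)₁ = (1.077, -1.154).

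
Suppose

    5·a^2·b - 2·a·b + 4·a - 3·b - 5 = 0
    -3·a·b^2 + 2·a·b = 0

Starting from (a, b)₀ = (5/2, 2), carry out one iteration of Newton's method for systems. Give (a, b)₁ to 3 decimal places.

At (5/2, 2): F = (51.500, -20.000).
Jacobian J = [[10·a·b - 2·b + 4, 5·a^2 - 2·a - 3], [-3·b^2 + 2·b, -6·a·b + 2·a]].
At the point, J = [[50.000, 23.250], [-8.000, -25.000]] (det J = -1064.000).
Solving J·Δ = −F gives Δ = (-0.773, -0.553).
Then the next iterate is (a, b)₁ = (1.727, 1.447).

(1.727, 1.447)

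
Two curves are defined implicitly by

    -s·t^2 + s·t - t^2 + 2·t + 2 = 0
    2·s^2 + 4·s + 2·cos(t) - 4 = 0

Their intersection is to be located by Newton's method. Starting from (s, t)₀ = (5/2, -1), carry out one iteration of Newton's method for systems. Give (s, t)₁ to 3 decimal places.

(1.069, -0.727)

At (5/2, -1): F = (-6.000, 19.58060).
Jacobian J = [[-t^2 + t, -2·s·t + s - 2·t + 2], [4·s + 4, -2·sin(t)]].
At the point, J = [[-2.000, 11.500], [14.000, 1.68294]] (det J = -164.36588).
Solving J·Δ = −F gives Δ = (-1.431, 0.273).
Then the next iterate is (s, t)₁ = (1.069, -0.727).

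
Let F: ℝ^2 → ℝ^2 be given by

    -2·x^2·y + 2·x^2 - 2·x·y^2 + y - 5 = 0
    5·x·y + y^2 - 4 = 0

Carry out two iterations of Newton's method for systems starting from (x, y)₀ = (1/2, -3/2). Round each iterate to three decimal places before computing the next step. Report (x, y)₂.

(1.215, 4.037)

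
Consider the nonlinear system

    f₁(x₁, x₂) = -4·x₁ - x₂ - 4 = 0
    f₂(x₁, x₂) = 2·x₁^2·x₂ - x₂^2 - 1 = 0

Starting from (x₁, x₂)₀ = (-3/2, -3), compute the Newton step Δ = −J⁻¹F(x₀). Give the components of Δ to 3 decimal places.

At (-3/2, -3): F = (5.000, -23.500).
Jacobian J = [[-4, -1], [4·x₁·x₂, 2·x₁^2 - 2·x₂]].
At the point, J = [[-4.000, -1.000], [18.000, 10.500]] (det J = -24.000).
Solving J·Δ = −F gives Δ = (1.208, 0.167).

(1.208, 0.167)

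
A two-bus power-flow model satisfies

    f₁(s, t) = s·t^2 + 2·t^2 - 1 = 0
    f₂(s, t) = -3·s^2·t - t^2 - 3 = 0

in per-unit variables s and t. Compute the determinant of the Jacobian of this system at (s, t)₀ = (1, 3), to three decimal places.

243.000

J = [[t^2, 2·s·t + 4·t], [-6·s·t, -3·s^2 - 2·t]].
At the point, J = [[9.000, 18.000], [-18.000, -9.000]].
det J = 243.000.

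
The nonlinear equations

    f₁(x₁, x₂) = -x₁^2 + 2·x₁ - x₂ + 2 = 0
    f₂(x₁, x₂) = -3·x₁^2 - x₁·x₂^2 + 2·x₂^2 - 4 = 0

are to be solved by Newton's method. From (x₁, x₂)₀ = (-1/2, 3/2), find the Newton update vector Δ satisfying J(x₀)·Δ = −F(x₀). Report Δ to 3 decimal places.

(0.204, -0.137)

At (-1/2, 3/2): F = (-0.750, 0.875).
Jacobian J = [[-2·x₁ + 2, -1], [-6·x₁ - x₂^2, -2·x₁·x₂ + 4·x₂]].
At the point, J = [[3.000, -1.000], [0.750, 7.500]] (det J = 23.250).
Solving J·Δ = −F gives Δ = (0.204, -0.137).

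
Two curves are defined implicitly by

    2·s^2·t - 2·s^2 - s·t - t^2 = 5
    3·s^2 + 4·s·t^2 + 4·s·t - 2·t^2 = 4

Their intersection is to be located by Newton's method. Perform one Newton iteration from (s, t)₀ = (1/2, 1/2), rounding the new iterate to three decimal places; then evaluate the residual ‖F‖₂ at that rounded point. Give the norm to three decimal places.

2636.592

At (1/2, 1/2): F = (-5.750, -2.250).
Jacobian J = [[4·s·t - 4·s - t, 2·s^2 - s - 2·t], [6·s + 4·t^2 + 4·t, 8·s·t + 4·s - 4·t]].
At the point, J = [[-1.500, -1.000], [6.000, 2.000]] (det J = 3.000).
Solving J·Δ = −F gives Δ = (4.583, -12.625).
Then the next iterate is (s, t)₁ = (5.083, -12.125).
Re-evaluating at (5.083, -12.125): F = (-768.60259, 2522.07560), so ‖F‖₂ = 2636.592.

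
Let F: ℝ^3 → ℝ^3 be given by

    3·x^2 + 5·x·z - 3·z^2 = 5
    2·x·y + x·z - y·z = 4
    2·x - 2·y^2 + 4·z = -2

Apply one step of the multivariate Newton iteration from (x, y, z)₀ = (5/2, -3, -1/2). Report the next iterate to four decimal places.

(0.8238, -1.9427, 0.4163)

At (5/2, -3, -1/2): F = (6.7500, -21.7500, -13.0000).
Jacobian J = [[6·x + 5·z, 0, 5·x - 6·z], [2·y + z, 2·x - z, x - y], [2, -4·y, 4]].
At the point, J = [[12.5000, 0.0000, 15.5000], [-6.5000, 5.5000, 5.5000], [2.0000, 12.0000, 4.0000]] (det J = -1929.5000).
Solving J·Δ = −F gives Δ = (-1.6762, 1.0573, 0.9163).
Then the next iterate is (x, y, z)₁ = (0.8238, -1.9427, 0.4163).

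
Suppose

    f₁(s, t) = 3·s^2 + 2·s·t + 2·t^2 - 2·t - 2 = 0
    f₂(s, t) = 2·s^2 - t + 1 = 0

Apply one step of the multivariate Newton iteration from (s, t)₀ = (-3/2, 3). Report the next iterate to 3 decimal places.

(-0.939, 2.133)

At (-3/2, 3): F = (7.750, 2.500).
Jacobian J = [[6·s + 2·t, 2·s + 4·t - 2], [4·s, -1]].
At the point, J = [[-3.000, 7.000], [-6.000, -1.000]] (det J = 45.000).
Solving J·Δ = −F gives Δ = (0.561, -0.867).
Then the next iterate is (s, t)₁ = (-0.939, 2.133).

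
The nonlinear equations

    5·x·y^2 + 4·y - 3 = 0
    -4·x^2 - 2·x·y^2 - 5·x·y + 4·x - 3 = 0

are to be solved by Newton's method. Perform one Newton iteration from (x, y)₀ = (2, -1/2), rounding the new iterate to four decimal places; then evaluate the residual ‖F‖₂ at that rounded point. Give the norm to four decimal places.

At (2, -1/2): F = (-2.5000, -7.0000).
Jacobian J = [[5·y^2, 10·x·y + 4], [-8·x - 2·y^2 - 5·y + 4, -4·x·y - 5·x]].
At the point, J = [[1.2500, -6.0000], [-10.0000, -6.0000]] (det J = -67.5000).
Solving J·Δ = −F gives Δ = (-0.4000, -0.5000).
Then the next iterate is (x, y)₁ = (1.6000, -1.0000).
Re-evaluating at (1.6000, -1.0000): F = (1.0000, -2.0400), so ‖F‖₂ = 2.2719.

2.2719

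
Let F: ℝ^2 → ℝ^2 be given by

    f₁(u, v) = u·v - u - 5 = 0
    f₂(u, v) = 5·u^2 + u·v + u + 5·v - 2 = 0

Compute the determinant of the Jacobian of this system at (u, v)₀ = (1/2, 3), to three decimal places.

J = [[v - 1, u], [10·u + v + 1, u + 5]].
At the point, J = [[2.000, 0.500], [9.000, 5.500]].
det J = 6.500.

6.500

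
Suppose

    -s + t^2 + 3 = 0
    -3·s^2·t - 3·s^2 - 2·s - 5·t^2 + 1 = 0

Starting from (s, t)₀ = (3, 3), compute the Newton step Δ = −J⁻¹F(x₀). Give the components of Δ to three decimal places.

At (3, 3): F = (9.000, -158.000).
Jacobian J = [[-1, 2·t], [-6·s·t - 6·s - 2, -3·s^2 - 10·t]].
At the point, J = [[-1.000, 6.000], [-74.000, -57.000]] (det J = 501.000).
Solving J·Δ = −F gives Δ = (-0.868, -1.645).

(-0.868, -1.645)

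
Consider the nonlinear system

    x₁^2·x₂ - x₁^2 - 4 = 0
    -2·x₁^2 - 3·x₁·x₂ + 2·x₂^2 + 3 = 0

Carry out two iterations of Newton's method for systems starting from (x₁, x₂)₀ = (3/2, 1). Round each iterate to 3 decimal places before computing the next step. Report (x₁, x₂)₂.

(1.657, 2.765)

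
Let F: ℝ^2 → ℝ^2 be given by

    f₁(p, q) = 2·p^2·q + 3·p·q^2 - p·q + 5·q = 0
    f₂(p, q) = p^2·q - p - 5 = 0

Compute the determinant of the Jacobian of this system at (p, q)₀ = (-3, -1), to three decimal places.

J = [[4·p·q + 3·q^2 - q, 2·p^2 + 6·p·q - p + 5], [2·p·q - 1, p^2]].
At the point, J = [[16.000, 44.000], [5.000, 9.000]].
det J = -76.000.

-76.000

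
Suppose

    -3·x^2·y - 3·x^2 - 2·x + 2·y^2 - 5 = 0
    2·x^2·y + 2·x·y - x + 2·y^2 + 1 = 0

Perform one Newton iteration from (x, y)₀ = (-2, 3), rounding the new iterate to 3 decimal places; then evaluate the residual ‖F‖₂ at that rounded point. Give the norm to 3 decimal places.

At (-2, 3): F = (-31.000, 33.000).
Jacobian J = [[-6·x·y - 6·x - 2, -3·x^2 + 4·y], [4·x·y + 2·y - 1, 2·x^2 + 2·x + 4·y]].
At the point, J = [[46.000, 0.000], [-19.000, 16.000]] (det J = 736.000).
Solving J·Δ = −F gives Δ = (0.674, -1.262).
Then the next iterate is (x, y)₁ = (-1.326, 1.738).
Re-evaluating at (-1.326, 1.738): F = (-10.74919, 9.86988), so ‖F‖₂ = 14.593.

14.593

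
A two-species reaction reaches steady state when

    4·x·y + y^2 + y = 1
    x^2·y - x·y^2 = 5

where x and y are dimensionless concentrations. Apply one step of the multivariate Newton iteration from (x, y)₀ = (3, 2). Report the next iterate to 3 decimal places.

(2.350, 0.600)

At (3, 2): F = (29.000, 1.000).
Jacobian J = [[4·y, 4·x + 2·y + 1], [2·x·y - y^2, x^2 - 2·x·y]].
At the point, J = [[8.000, 17.000], [8.000, -3.000]] (det J = -160.000).
Solving J·Δ = −F gives Δ = (-0.650, -1.400).
Then the next iterate is (x, y)₁ = (2.350, 0.600).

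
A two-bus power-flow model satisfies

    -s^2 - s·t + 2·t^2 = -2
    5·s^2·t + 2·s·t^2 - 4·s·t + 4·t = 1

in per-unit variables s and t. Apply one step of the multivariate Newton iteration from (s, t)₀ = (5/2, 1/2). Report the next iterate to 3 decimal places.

(1.600, 0.402)

At (5/2, 1/2): F = (-5.000, 12.875).
Jacobian J = [[-2·s - t, -s + 4·t], [10·s·t + 2·t^2 - 4·t, 5·s^2 + 4·s·t - 4·s + 4]].
At the point, J = [[-5.500, -0.500], [11.000, 30.250]] (det J = -160.875).
Solving J·Δ = −F gives Δ = (-0.900, -0.098).
Then the next iterate is (s, t)₁ = (1.600, 0.402).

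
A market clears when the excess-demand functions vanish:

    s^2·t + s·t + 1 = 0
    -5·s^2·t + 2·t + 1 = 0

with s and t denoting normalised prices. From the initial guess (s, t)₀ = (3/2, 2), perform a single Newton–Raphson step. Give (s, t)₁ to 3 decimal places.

(1.838, -0.987)

At (3/2, 2): F = (8.500, -17.500).
Jacobian J = [[2·s·t + t, s^2 + s], [-10·s·t, -5·s^2 + 2]].
At the point, J = [[8.000, 3.750], [-30.000, -9.250]] (det J = 38.500).
Solving J·Δ = −F gives Δ = (0.338, -2.987).
Then the next iterate is (s, t)₁ = (1.838, -0.987).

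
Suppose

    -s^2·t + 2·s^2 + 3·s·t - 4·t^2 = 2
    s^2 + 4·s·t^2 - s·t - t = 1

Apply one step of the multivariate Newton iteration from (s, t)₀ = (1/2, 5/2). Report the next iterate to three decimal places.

(0.597, 1.290)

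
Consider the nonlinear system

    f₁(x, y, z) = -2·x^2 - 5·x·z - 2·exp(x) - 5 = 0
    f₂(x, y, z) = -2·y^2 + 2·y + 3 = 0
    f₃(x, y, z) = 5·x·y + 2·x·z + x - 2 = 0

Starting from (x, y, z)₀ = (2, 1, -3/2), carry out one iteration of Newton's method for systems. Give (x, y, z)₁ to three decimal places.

(6.464, 2.500, -9.598)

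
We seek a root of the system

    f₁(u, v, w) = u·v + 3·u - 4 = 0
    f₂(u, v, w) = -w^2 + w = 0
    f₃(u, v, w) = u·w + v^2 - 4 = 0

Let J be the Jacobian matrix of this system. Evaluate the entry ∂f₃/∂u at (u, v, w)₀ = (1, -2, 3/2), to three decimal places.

1.500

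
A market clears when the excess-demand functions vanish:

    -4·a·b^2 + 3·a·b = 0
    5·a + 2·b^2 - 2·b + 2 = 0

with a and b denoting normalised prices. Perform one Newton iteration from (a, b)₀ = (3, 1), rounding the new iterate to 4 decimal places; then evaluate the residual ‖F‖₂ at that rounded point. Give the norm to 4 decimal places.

At (3, 1): F = (-3.0000, 17.0000).
Jacobian J = [[-4·b^2 + 3·b, -8·a·b + 3·a], [5, 4·b - 2]].
At the point, J = [[-1.0000, -15.0000], [5.0000, 2.0000]] (det J = 73.0000).
Solving J·Δ = −F gives Δ = (-3.4110, 0.0274).
Then the next iterate is (a, b)₁ = (-0.4110, 1.0274).
Re-evaluating at (-0.4110, 1.0274): F = (0.468541, 0.001302), so ‖F‖₂ = 0.4685.

0.4685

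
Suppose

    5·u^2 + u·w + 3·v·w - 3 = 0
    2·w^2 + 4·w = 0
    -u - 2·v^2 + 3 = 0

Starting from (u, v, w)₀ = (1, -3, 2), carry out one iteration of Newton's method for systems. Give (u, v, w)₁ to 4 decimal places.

At (1, -3, 2): F = (-14.0000, 16.0000, -16.0000).
Jacobian J = [[10·u + w, 3·w, u + 3·v], [0, 0, 4·w + 4], [-1, -4·v, 0]].
At the point, J = [[12.0000, 6.0000, -8.0000], [0.0000, 0.0000, 12.0000], [-1.0000, 12.0000, 0.0000]] (det J = -1800.0000).
Solving J·Δ = −F gives Δ = (-0.3733, 1.3022, -1.3333).
Then the next iterate is (u, v, w)₁ = (0.6267, -1.6978, 0.6667).

(0.6267, -1.6978, 0.6667)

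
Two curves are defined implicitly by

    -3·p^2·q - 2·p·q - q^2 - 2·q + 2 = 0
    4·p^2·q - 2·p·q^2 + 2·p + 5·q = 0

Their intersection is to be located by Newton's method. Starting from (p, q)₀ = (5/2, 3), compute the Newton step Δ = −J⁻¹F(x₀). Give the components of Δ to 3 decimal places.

(-1.136, -0.828)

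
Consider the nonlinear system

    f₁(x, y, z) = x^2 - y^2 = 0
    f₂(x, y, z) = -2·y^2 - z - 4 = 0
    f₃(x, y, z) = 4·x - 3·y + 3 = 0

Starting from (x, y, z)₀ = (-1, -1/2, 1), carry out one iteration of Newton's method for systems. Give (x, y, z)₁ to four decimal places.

(0.3750, 1.5000, -0.5000)

At (-1, -1/2, 1): F = (0.7500, -5.5000, 0.5000).
Jacobian J = [[2·x, -2·y, 0], [0, -4·y, -1], [4, -3, 0]].
At the point, J = [[-2.0000, 1.0000, 0.0000], [0.0000, 2.0000, -1.0000], [4.0000, -3.0000, 0.0000]] (det J = 2.0000).
Solving J·Δ = −F gives Δ = (1.3750, 2.0000, -1.5000).
Then the next iterate is (x, y, z)₁ = (0.3750, 1.5000, -0.5000).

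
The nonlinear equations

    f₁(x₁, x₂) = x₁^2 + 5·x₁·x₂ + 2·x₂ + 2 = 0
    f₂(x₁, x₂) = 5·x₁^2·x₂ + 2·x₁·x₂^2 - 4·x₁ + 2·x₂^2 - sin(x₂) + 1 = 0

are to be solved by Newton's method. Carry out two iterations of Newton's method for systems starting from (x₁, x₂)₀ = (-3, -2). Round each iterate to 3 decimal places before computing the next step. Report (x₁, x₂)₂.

(2.237, -3.474)

At (-3, -2): F = (37.000, -92.09070).
Jacobian J = [[2·x₁ + 5·x₂, 5·x₁ + 2], [10·x₁·x₂ + 2·x₂^2 - 4, 5·x₁^2 + 4·x₁·x₂ + 4·x₂ - cos(x₂)]].
At the point, J = [[-16.000, -13.000], [64.000, 61.41615]] (det J = -150.65835).
Solving J·Δ = −F gives Δ = (7.137, -5.938).
Then the next iterate is (x₁, x₂)₁ = (4.137, -7.938).
Round to (4.137, -7.938) and repeat: F = (-160.95876, -46.45302), J = [[-31.416, 22.685], [-206.37137, -77.45226]].
Δ = (-1.900, 4.464), so (x₁, x₂)₂ = (2.237, -3.474).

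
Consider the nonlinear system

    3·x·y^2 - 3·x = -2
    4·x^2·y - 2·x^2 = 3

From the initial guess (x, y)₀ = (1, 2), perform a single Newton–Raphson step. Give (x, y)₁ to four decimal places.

(1.0741, 1.0278)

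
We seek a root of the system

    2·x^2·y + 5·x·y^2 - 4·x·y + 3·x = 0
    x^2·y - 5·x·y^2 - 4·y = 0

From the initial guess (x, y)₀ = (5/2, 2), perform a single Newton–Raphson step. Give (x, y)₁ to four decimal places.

(1.9804, 1.1559)

At (5/2, 2): F = (62.5000, -45.5000).
Jacobian J = [[4·x·y + 5·y^2 - 4·y + 3, 2·x^2 + 10·x·y - 4·x], [2·x·y - 5·y^2, x^2 - 10·x·y - 4]].
At the point, J = [[35.0000, 52.5000], [-10.0000, -47.7500]] (det J = -1146.2500).
Solving J·Δ = −F gives Δ = (-0.5196, -0.8441).
Then the next iterate is (x, y)₁ = (1.9804, 1.1559).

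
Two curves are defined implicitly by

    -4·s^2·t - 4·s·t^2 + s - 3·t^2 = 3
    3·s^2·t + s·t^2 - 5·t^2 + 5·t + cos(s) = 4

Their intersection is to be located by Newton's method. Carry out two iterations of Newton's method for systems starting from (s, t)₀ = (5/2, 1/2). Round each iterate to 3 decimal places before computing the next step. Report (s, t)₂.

At (5/2, 1/2): F = (-16.250, 6.44886).
Jacobian J = [[-8·s·t - 4·t^2 + 1, -4·s^2 - 8·s·t - 6·t], [6·s·t + t^2 - sin(s), 3·s^2 + 2·s·t - 10·t + 5]].
At the point, J = [[-10.000, -38.000], [7.15153, 21.250]] (det J = 59.25806).
Solving J·Δ = −F gives Δ = (1.692, -0.873).
Then the next iterate is (s, t)₁ = (4.192, -0.373).
Round to (4.192, -0.373) and repeat: F = (24.66041, -26.13867), J = [[12.95241, -55.54453], [-8.37494, 58.32136]].
Δ = (0.047, 0.455), so (s, t)₂ = (4.239, 0.082).

(4.239, 0.082)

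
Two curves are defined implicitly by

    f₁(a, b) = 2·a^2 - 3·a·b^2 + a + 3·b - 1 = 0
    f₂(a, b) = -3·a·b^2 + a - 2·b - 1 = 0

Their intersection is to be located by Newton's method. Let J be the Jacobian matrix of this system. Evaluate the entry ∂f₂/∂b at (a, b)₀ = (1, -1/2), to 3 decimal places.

1.000

∂f₂/∂b = -6·a·b - 2.
At (1, -1/2) this is 1.000.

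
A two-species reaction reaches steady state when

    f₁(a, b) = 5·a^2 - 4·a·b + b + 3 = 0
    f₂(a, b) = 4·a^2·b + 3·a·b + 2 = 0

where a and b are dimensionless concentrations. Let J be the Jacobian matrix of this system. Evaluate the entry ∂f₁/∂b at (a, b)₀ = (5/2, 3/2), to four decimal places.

-9.0000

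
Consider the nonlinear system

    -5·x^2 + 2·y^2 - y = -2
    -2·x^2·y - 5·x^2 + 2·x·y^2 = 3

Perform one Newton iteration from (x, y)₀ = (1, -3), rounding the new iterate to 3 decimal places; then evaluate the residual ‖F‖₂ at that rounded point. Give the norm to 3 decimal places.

3.620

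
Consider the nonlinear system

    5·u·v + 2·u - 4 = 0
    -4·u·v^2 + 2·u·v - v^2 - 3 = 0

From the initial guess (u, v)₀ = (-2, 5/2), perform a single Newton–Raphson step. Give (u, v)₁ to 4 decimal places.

At (-2, 5/2): F = (-33.0000, 30.7500).
Jacobian J = [[5·v + 2, 5·u], [-4·v^2 + 2·v, -8·u·v + 2·u - 2·v]].
At the point, J = [[14.5000, -10.0000], [-20.0000, 31.0000]] (det J = 249.5000).
Solving J·Δ = −F gives Δ = (2.8677, 0.8582).
Then the next iterate is (u, v)₁ = (0.8677, 3.3582).

(0.8677, 3.3582)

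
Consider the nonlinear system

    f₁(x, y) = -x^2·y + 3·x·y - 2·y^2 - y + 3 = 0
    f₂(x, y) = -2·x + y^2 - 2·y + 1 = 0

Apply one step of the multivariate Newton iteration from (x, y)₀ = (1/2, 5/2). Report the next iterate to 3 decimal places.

(-2.708, -0.056)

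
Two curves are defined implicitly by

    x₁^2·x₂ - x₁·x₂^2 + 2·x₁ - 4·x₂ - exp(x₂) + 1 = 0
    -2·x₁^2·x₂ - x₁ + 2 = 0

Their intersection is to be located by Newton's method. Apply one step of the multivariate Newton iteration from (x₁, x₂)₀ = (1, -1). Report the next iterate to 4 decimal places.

At (1, -1): F = (4.632121, 3.0000).
Jacobian J = [[2·x₁·x₂ - x₂^2 + 2, x₁^2 - 2·x₁·x₂ - exp(x₂) - 4], [-4·x₁·x₂ - 1, -2·x₁^2]].
At the point, J = [[-1.0000, -1.367879], [3.0000, -2.0000]] (det J = 6.103638).
Solving J·Δ = −F gives Δ = (0.8455, 2.7682).
Then the next iterate is (x₁, x₂)₁ = (1.8455, 1.7682).

(1.8455, 1.7682)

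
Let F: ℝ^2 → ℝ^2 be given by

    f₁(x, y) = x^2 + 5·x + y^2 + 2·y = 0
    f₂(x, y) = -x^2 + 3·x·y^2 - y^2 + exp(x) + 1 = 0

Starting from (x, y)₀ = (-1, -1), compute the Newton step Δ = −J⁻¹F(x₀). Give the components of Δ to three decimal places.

(1.667, -0.664)

At (-1, -1): F = (-5.000, -3.63212).
Jacobian J = [[2·x + 5, 2·y + 2], [-2·x + 3·y^2 + exp(x), 6·x·y - 2·y]].
At the point, J = [[3.000, 0.000], [5.36788, 8.000]] (det J = 24.000).
Solving J·Δ = −F gives Δ = (1.667, -0.664).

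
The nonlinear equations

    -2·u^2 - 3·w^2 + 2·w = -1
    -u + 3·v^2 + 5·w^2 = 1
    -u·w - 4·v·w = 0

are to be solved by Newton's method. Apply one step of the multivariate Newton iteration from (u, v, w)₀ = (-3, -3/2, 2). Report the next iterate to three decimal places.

(-1.764, -0.703, 0.983)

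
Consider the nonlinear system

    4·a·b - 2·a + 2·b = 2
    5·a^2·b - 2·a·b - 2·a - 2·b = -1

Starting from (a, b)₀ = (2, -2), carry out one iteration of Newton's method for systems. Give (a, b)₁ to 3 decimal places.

At (2, -2): F = (-26.000, -31.000).
Jacobian J = [[4·b - 2, 4·a + 2], [10·a·b - 2·b - 2, 5·a^2 - 2·a - 2]].
At the point, J = [[-10.000, 10.000], [-38.000, 14.000]] (det J = 240.000).
Solving J·Δ = −F gives Δ = (0.225, 2.825).
Then the next iterate is (a, b)₁ = (2.225, 0.825).

(2.225, 0.825)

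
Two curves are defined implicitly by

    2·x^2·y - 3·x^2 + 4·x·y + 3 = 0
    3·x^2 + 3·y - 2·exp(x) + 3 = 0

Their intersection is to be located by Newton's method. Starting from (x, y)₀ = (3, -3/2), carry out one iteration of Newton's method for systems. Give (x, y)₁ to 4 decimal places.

At (3, -3/2): F = (-69.0000, -14.671074).
Jacobian J = [[4·x·y - 6·x + 4·y, 2·x^2 + 4·x], [6·x - 2·exp(x), 3]].
At the point, J = [[-42.0000, 30.0000], [-22.171074, 3.0000]] (det J = 539.132215).
Solving J·Δ = −F gives Δ = (-0.4324, 1.6946).
Then the next iterate is (x, y)₁ = (2.5676, 0.1946).

(2.5676, 0.1946)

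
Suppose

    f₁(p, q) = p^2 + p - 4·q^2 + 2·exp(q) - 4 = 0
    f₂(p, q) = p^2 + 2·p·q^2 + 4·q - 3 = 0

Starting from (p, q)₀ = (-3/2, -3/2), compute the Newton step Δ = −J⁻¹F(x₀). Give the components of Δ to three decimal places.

(0.326, 1.001)

At (-3/2, -3/2): F = (-11.80374, -13.500).
Jacobian J = [[2·p + 1, -8·q + 2·exp(q)], [2·p + 2·q^2, 4·p·q + 4]].
At the point, J = [[-2.000, 12.44626], [1.500, 13.000]] (det J = -44.66939).
Solving J·Δ = −F gives Δ = (0.326, 1.001).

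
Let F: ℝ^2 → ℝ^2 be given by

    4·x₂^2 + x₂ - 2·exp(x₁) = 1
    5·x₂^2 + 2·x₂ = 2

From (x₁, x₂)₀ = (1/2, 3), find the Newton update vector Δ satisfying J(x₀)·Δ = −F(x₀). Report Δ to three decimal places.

(-1.085, -1.531)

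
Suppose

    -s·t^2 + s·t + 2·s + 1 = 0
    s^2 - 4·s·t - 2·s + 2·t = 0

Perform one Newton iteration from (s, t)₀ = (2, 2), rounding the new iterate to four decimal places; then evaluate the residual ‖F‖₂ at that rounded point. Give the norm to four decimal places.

At (2, 2): F = (1.0000, -12.0000).
Jacobian J = [[-t^2 + t + 2, -2·s·t + s], [2·s - 4·t - 2, -4·s + 2]].
At the point, J = [[0.0000, -6.0000], [-6.0000, -6.0000]] (det J = -36.0000).
Solving J·Δ = −F gives Δ = (-2.1667, 0.1667).
Then the next iterate is (s, t)₁ = (-0.1667, 2.1667).
Re-evaluating at (-0.1667, 2.1667): F = (1.087999, 6.139344), so ‖F‖₂ = 6.2350.

6.2350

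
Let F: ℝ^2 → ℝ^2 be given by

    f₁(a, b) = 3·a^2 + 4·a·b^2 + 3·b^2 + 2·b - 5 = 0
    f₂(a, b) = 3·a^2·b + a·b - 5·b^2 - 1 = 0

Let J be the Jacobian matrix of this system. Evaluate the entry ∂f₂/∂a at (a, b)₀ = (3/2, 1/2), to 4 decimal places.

5.0000

∂f₂/∂a = 6·a·b + b.
At (3/2, 1/2) this is 5.0000.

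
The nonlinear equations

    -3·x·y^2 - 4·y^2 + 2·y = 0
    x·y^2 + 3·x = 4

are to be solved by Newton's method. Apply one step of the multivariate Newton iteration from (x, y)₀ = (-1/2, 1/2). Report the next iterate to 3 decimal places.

At (-1/2, 1/2): F = (0.375, -5.625).
Jacobian J = [[-3·y^2, -6·x·y - 8·y + 2], [y^2 + 3, 2·x·y]].
At the point, J = [[-0.750, -0.500], [3.250, -0.500]] (det J = 2.000).
Solving J·Δ = −F gives Δ = (1.500, -1.500).
Then the next iterate is (x, y)₁ = (1.000, -1.000).

(1.000, -1.000)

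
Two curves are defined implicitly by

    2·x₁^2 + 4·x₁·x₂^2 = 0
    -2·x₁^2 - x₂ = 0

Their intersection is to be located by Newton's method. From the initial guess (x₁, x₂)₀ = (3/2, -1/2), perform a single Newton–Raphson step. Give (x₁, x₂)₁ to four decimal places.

(0.8023, -0.3140)

At (3/2, -1/2): F = (6.0000, -4.0000).
Jacobian J = [[4·x₁ + 4·x₂^2, 8·x₁·x₂], [-4·x₁, -1]].
At the point, J = [[7.0000, -6.0000], [-6.0000, -1.0000]] (det J = -43.0000).
Solving J·Δ = −F gives Δ = (-0.6977, 0.1860).
Then the next iterate is (x₁, x₂)₁ = (0.8023, -0.3140).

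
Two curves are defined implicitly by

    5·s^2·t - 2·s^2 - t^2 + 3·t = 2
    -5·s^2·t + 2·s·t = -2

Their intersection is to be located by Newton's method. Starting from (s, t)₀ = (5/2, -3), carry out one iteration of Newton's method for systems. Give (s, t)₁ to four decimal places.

(2.6170, 0.3837)

At (5/2, -3): F = (-126.2500, 80.7500).
Jacobian J = [[10·s·t - 4·s, 5·s^2 - 2·t + 3], [-10·s·t + 2·t, -5·s^2 + 2·s]].
At the point, J = [[-85.0000, 40.2500], [69.0000, -26.2500]] (det J = -546.0000).
Solving J·Δ = −F gives Δ = (0.1170, 3.3837).
Then the next iterate is (s, t)₁ = (2.6170, 0.3837).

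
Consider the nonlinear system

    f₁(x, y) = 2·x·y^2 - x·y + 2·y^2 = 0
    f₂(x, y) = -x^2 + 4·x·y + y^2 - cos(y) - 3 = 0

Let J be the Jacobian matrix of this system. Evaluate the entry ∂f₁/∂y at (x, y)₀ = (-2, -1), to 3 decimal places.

∂f₁/∂y = 4·x·y - x + 4·y.
At (-2, -1) this is 6.000.

6.000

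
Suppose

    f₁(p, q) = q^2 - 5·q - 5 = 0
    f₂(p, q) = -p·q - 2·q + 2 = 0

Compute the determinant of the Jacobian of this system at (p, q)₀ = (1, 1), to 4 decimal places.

-3.0000

J = [[0, 2·q - 5], [-q, -p - 2]].
At the point, J = [[0.0000, -3.0000], [-1.0000, -3.0000]].
det J = -3.0000.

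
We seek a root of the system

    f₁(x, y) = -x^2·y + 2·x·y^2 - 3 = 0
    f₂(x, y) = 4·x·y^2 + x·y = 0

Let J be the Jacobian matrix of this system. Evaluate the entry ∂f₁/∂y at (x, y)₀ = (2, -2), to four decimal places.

∂f₁/∂y = -x^2 + 4·x·y.
At (2, -2) this is -20.0000.

-20.0000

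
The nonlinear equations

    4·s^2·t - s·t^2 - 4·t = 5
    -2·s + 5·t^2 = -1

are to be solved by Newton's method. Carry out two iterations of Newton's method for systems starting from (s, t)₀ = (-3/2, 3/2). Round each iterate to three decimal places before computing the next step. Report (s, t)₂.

(-6.634, -2.894)

At (-3/2, 3/2): F = (5.875, 15.250).
Jacobian J = [[8·s·t - t^2, 4·s^2 - 2·s·t - 4], [-2, 10·t]].
At the point, J = [[-20.250, 9.500], [-2.000, 15.000]] (det J = -284.750).
Solving J·Δ = −F gives Δ = (-0.199, -1.043).
Then the next iterate is (s, t)₁ = (-1.699, 0.457).
Round to (-1.699, 0.457) and repeat: F = (-1.19646, 5.44224), J = [[-6.42039, 9.09929], [-2.000, 4.570]].
Δ = (-4.935, -3.351), so (s, t)₂ = (-6.634, -2.894).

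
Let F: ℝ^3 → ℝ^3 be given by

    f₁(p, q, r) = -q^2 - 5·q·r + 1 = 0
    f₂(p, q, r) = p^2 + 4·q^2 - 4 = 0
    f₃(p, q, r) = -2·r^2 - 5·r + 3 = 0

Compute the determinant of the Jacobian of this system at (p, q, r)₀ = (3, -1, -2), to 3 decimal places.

-216.000

J = [[0, -2·q - 5·r, -5·q], [2·p, 8·q, 0], [0, 0, -4·r - 5]].
At the point, J = [[0.000, 12.000, 5.000], [6.000, -8.000, 0.000], [0.000, 0.000, 3.000]].
det J = -216.000.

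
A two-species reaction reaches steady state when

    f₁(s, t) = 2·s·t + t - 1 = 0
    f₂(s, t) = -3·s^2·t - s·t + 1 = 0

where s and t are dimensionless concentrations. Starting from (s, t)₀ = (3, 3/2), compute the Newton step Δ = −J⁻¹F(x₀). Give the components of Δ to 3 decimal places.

At (3, 3/2): F = (9.500, -44.000).
Jacobian J = [[2·t, 2·s + 1], [-6·s·t - t, -3·s^2 - s]].
At the point, J = [[3.000, 7.000], [-28.500, -30.000]] (det J = 109.500).
Solving J·Δ = −F gives Δ = (-0.210, -1.267).

(-0.210, -1.267)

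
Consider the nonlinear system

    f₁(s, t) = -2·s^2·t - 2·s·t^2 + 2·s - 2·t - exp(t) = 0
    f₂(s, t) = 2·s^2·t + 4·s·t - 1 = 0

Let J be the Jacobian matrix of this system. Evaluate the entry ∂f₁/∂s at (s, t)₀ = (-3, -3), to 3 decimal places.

-52.000

∂f₁/∂s = -4·s·t - 2·t^2 + 2.
At (-3, -3) this is -52.000.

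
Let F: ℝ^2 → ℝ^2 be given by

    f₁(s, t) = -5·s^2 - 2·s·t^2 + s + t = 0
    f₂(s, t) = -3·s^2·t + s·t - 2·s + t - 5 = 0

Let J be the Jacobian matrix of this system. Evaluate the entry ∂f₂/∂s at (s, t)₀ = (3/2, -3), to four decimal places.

∂f₂/∂s = -6·s·t + t - 2.
At (3/2, -3) this is 22.0000.

22.0000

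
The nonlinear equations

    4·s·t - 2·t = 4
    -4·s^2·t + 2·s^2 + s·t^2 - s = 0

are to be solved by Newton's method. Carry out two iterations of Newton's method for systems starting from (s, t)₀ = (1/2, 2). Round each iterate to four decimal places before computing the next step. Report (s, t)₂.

(0.8444, 3.0889)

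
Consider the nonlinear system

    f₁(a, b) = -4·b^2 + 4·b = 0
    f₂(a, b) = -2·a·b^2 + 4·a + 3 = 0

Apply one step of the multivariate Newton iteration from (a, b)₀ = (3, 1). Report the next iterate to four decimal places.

(-1.5000, 1.0000)

At (3, 1): F = (0.0000, 9.0000).
Jacobian J = [[0, -8·b + 4], [-2·b^2 + 4, -4·a·b]].
At the point, J = [[0.0000, -4.0000], [2.0000, -12.0000]] (det J = 8.0000).
Solving J·Δ = −F gives Δ = (-4.5000, 0.0000).
Then the next iterate is (a, b)₁ = (-1.5000, 1.0000).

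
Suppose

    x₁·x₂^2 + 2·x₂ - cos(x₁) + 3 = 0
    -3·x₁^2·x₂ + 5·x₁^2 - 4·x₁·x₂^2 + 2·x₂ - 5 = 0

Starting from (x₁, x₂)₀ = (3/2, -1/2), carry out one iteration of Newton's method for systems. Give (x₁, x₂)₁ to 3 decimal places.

(1.411, -4.887)

At (3/2, -1/2): F = (2.30426, 7.125).
Jacobian J = [[x₂^2 + sin(x₁), 2·x₁·x₂ + 2], [-6·x₁·x₂ + 10·x₁ - 4·x₂^2, -3·x₁^2 - 8·x₁·x₂ + 2]].
At the point, J = [[1.24749, 0.500], [18.500, 1.250]] (det J = -7.69063).
Solving J·Δ = −F gives Δ = (-0.089, -4.387).
Then the next iterate is (x₁, x₂)₁ = (1.411, -4.887).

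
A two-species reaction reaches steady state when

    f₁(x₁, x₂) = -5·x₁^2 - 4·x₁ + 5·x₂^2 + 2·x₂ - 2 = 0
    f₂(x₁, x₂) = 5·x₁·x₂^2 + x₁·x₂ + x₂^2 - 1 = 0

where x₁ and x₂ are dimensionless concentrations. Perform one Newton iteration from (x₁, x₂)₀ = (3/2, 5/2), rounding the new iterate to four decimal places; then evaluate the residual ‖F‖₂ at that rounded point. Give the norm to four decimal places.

16.4940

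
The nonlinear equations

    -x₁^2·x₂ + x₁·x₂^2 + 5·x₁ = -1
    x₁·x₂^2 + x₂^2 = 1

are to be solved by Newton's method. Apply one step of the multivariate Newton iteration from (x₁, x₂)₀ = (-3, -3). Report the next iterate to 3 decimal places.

(-2.977, -1.434)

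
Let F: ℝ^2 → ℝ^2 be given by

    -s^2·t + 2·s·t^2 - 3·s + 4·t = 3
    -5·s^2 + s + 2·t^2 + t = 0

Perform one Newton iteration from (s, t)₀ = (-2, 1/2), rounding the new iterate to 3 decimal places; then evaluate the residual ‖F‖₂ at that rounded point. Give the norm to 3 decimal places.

4.317

At (-2, 1/2): F = (2.000, -21.000).
Jacobian J = [[-2·s·t + 2·t^2 - 3, -s^2 + 4·s·t + 4], [-10·s + 1, 4·t + 1]].
At the point, J = [[-0.500, -4.000], [21.000, 3.000]] (det J = 82.500).
Solving J·Δ = −F gives Δ = (0.945, 0.382).
Then the next iterate is (s, t)₁ = (-1.055, 0.882).
Re-evaluating at (-1.055, 0.882): F = (1.06989, -4.18228), so ‖F‖₂ = 4.317.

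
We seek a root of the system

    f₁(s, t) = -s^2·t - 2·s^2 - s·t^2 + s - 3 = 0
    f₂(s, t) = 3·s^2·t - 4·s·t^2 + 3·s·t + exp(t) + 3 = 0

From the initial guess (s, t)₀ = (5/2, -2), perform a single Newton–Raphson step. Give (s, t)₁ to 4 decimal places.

At (5/2, -2): F = (-10.5000, -89.364665).
Jacobian J = [[-2·s·t - 4·s - t^2 + 1, -s^2 - 2·s·t], [6·s·t - 4·t^2 + 3·t, 3·s^2 - 8·s·t + 3·s + exp(t)]].
At the point, J = [[-3.0000, 3.7500], [-52.0000, 66.385335]] (det J = -4.156006).
Solving J·Δ = −F gives Δ = (-87.0857, -66.8685).
Then the next iterate is (s, t)₁ = (-84.5857, -68.8685).

(-84.5857, -68.8685)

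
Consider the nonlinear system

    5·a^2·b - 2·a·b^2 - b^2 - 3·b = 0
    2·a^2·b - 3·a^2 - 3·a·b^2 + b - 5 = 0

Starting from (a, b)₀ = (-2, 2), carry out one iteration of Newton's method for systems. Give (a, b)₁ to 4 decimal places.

At (-2, 2): F = (46.0000, 25.0000).
Jacobian J = [[10·a·b - 2·b^2, 5·a^2 - 4·a·b - 2·b - 3], [4·a·b - 6·a - 3·b^2, 2·a^2 - 6·a·b + 1]].
At the point, J = [[-48.0000, 29.0000], [-16.0000, 33.0000]] (det J = -1120.0000).
Solving J·Δ = −F gives Δ = (0.7080, -0.4143).
Then the next iterate is (a, b)₁ = (-1.2920, 1.5857).

(-1.2920, 1.5857)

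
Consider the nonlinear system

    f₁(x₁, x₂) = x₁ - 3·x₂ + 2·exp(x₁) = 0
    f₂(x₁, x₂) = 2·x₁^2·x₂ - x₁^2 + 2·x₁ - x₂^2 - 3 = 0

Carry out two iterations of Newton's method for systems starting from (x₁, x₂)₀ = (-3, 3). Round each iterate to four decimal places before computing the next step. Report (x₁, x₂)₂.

At (-3, 3): F = (-11.900426, 27.0000).
Jacobian J = [[2·exp(x₁) + 1, -3], [4·x₁·x₂ - 2·x₁ + 2, 2·x₁^2 - 2·x₂]].
At the point, J = [[1.099574, -3.0000], [-28.0000, 12.0000]] (det J = -70.805110).
Solving J·Δ = −F gives Δ = (-0.8729, -4.2867).
Then the next iterate is (x₁, x₂)₁ = (-3.8729, -1.2867).
Round to (-3.8729, -1.2867) and repeat: F = (0.028796, -66.000090), J = [[1.041596, -3.0000], [29.678842, 32.572109]].
Δ = (1.6026, 0.5660), so (x₁, x₂)₂ = (-2.2703, -0.7207).

(-2.2703, -0.7207)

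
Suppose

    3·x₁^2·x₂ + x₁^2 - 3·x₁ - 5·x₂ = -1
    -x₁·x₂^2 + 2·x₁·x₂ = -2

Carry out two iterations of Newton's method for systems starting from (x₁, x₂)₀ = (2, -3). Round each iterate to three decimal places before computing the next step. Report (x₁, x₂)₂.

(1.388, -0.892)

At (2, -3): F = (-22.000, -28.000).
Jacobian J = [[6·x₁·x₂ + 2·x₁ - 3, 3·x₁^2 - 5], [-x₂^2 + 2·x₂, -2·x₁·x₂ + 2·x₁]].
At the point, J = [[-35.000, 7.000], [-15.000, 16.000]] (det J = -455.000).
Solving J·Δ = −F gives Δ = (-0.343, 1.429).
Then the next iterate is (x₁, x₂)₁ = (1.657, -1.571).
Round to (1.657, -1.571) and repeat: F = (-6.31059, -7.29584), J = [[-15.30488, 3.23695], [-5.61004, 8.52029]].
Δ = (-0.269, 0.679), so (x₁, x₂)₂ = (1.388, -0.892).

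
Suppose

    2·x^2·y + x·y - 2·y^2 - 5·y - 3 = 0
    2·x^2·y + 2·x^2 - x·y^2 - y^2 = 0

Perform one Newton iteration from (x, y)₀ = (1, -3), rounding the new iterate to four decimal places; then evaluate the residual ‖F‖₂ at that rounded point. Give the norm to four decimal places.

5.8135

At (1, -3): F = (-15.0000, -22.0000).
Jacobian J = [[4·x·y + y, 2·x^2 + x - 4·y - 5], [4·x·y + 4·x - y^2, 2·x^2 - 2·x·y - 2·y]].
At the point, J = [[-15.0000, 10.0000], [-17.0000, 14.0000]] (det J = -40.0000).
Solving J·Δ = −F gives Δ = (0.2500, 1.8750).
Then the next iterate is (x, y)₁ = (1.2500, -1.1250).
Re-evaluating at (1.2500, -1.1250): F = (-4.828125, -3.238281), so ‖F‖₂ = 5.8135.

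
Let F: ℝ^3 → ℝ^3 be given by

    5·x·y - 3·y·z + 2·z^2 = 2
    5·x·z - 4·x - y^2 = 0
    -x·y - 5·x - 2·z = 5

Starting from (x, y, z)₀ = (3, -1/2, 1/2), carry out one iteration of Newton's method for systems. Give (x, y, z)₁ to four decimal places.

At (3, -1/2, 1/2): F = (-8.2500, -4.7500, -19.5000).
Jacobian J = [[5·y, 5·x - 3·z, -3·y + 4·z], [5·z - 4, -2·y, 5·x], [-y - 5, -x, -2]].
At the point, J = [[-2.5000, 13.5000, 3.5000], [-1.5000, 1.0000, 15.0000], [-4.5000, -3.0000, -2.0000]] (det J = -1027.7500).
Solving J·Δ = −F gives Δ = (-4.1972, -0.1419, -0.0936).
Then the next iterate is (x, y, z)₁ = (-1.1972, -0.6419, 0.4064).

(-1.1972, -0.6419, 0.4064)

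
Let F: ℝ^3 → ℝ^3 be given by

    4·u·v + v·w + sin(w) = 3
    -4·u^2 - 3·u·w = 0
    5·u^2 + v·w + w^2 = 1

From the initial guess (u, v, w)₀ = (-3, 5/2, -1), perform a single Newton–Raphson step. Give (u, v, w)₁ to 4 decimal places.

At (-3, 5/2, -1): F = (-36.341471, -45.0000, 42.5000).
Jacobian J = [[4·v, 4·u + w, v + cos(w)], [-8·u - 3·w, 0, -3·u], [10·u, w, v + 2·w]].
At the point, J = [[10.0000, -13.0000, 3.040302], [27.0000, 0.0000, 9.0000], [-30.0000, -1.0000, 0.5000]] (det J = 3693.411838).
Solving J·Δ = −F gives Δ = (1.4770, -1.5263, 0.5689).
Then the next iterate is (u, v, w)₁ = (-1.5230, 0.9737, -0.4311).

(-1.5230, 0.9737, -0.4311)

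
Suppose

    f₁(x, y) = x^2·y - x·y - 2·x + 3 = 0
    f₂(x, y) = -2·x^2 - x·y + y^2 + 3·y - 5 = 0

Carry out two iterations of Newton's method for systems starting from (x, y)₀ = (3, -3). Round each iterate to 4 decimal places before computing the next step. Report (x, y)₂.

At (3, -3): F = (-21.0000, -14.0000).
Jacobian J = [[2·x·y - y - 2, x^2 - x], [-4·x - y, -x + 2·y + 3]].
At the point, J = [[-17.0000, 6.0000], [-9.0000, -6.0000]] (det J = 156.0000).
Solving J·Δ = −F gives Δ = (-1.3462, -0.3141).
Then the next iterate is (x, y)₁ = (1.6538, -3.3141).
Round to (1.6538, -3.3141) and repeat: F = (-3.890985, -3.948291), J = [[-9.647617, 1.081254], [-3.3011, -5.2820]].
Δ = (-0.4552, -0.4630), so (x, y)₂ = (1.1986, -3.7771).

(1.1986, -3.7771)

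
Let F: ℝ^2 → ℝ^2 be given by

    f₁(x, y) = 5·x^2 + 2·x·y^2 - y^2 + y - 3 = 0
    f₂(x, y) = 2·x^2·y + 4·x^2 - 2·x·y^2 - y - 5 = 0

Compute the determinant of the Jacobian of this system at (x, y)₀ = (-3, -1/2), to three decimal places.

J = [[10·x + 2·y^2, 4·x·y - 2·y + 1], [4·x·y + 8·x - 2·y^2, 2·x^2 - 4·x·y - 1]].
At the point, J = [[-29.500, 8.000], [-18.500, 11.000]].
det J = -176.500.

-176.500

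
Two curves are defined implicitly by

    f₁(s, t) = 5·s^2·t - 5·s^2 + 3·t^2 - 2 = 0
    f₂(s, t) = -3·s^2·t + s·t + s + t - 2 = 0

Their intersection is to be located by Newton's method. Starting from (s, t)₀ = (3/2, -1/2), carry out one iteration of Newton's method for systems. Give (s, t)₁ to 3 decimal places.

(0.330, -1.494)

At (3/2, -1/2): F = (-18.125, 1.625).
Jacobian J = [[10·s·t - 10·s, 5·s^2 + 6·t], [-6·s·t + t + 1, -3·s^2 + s + 1]].
At the point, J = [[-22.500, 8.250], [5.000, -4.250]] (det J = 54.375).
Solving J·Δ = −F gives Δ = (-1.170, -0.994).
Then the next iterate is (s, t)₁ = (0.330, -1.494).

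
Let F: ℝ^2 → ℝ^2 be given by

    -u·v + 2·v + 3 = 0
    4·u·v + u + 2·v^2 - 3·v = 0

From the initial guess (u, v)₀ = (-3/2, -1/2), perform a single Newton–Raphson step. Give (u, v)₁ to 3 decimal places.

At (-3/2, -1/2): F = (1.250, 3.500).
Jacobian J = [[-v, -u + 2], [4·v + 1, 4·u + 4·v - 3]].
At the point, J = [[0.500, 3.500], [-1.000, -11.000]] (det J = -2.000).
Solving J·Δ = −F gives Δ = (-13.000, 1.500).
Then the next iterate is (u, v)₁ = (-14.500, 1.000).

(-14.500, 1.000)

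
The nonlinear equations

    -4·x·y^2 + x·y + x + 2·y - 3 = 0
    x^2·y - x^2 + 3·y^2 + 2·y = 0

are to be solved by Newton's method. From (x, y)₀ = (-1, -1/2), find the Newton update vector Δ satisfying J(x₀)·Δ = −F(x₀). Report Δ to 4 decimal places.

(0.5833, -1.2639)

At (-1, -1/2): F = (-3.5000, -1.7500).
Jacobian J = [[-4·y^2 + y + 1, -8·x·y + x + 2], [2·x·y - 2·x, x^2 + 6·y + 2]].
At the point, J = [[-0.5000, -3.0000], [3.0000, 0.0000]] (det J = 9.0000).
Solving J·Δ = −F gives Δ = (0.5833, -1.2639).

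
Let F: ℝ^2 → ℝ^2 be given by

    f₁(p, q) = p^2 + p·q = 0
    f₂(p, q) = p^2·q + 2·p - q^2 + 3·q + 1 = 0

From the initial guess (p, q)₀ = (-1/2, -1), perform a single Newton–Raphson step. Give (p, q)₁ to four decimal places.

At (-1/2, -1): F = (0.7500, -4.2500).
Jacobian J = [[2·p + q, p], [2·p·q + 2, p^2 - 2·q + 3]].
At the point, J = [[-2.0000, -0.5000], [3.0000, 5.2500]] (det J = -9.0000).
Solving J·Δ = −F gives Δ = (0.2014, 0.6944).
Then the next iterate is (p, q)₁ = (-0.2986, -0.3056).

(-0.2986, -0.3056)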